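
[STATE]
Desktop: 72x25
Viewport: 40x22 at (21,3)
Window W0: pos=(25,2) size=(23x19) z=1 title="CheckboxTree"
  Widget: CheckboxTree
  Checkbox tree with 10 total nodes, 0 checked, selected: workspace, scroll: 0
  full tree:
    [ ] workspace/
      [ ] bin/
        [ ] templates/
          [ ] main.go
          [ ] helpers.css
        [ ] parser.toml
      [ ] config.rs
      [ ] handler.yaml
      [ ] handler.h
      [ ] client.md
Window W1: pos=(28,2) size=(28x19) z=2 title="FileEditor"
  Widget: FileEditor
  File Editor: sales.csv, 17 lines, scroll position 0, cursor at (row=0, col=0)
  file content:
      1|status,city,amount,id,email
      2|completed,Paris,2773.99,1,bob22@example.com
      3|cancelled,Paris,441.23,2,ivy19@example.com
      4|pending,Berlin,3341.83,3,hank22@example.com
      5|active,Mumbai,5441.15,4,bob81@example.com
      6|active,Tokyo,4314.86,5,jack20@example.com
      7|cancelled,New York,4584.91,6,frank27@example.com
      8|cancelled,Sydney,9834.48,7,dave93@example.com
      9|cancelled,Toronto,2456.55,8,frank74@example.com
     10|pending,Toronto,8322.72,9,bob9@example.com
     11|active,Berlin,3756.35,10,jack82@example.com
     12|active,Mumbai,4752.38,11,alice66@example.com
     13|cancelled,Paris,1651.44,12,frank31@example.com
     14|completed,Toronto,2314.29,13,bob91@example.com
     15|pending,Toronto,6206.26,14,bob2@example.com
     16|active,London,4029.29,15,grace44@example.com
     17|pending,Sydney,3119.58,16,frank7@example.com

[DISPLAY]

    ┃ C┃ FileEditor               ┃     
    ┠──┠──────────────────────────┨     
    ┃>[┃█tatus,city,amount,id,ema▲┃     
    ┃  ┃completed,Paris,2773.99,1█┃     
    ┃  ┃cancelled,Paris,441.23,2,░┃     
    ┃  ┃pending,Berlin,3341.83,3,░┃     
    ┃  ┃active,Mumbai,5441.15,4,b░┃     
    ┃  ┃active,Tokyo,4314.86,5,ja░┃     
    ┃  ┃cancelled,New York,4584.9░┃     
    ┃  ┃cancelled,Sydney,9834.48,░┃     
    ┃  ┃cancelled,Toronto,2456.55░┃     
    ┃  ┃pending,Toronto,8322.72,9░┃     
    ┃  ┃active,Berlin,3756.35,10,░┃     
    ┃  ┃active,Mumbai,4752.38,11,░┃     
    ┃  ┃cancelled,Paris,1651.44,1░┃     
    ┃  ┃completed,Toronto,2314.29░┃     
    ┃  ┃pending,Toronto,6206.26,1▼┃     
    ┗━━┗━━━━━━━━━━━━━━━━━━━━━━━━━━┛     
                                        
                                        
                                        
                                        


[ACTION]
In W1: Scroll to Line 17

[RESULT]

    ┃ C┃ FileEditor               ┃     
    ┠──┠──────────────────────────┨     
    ┃>[┃cancelled,Paris,441.23,2,▲┃     
    ┃  ┃pending,Berlin,3341.83,3,░┃     
    ┃  ┃active,Mumbai,5441.15,4,b░┃     
    ┃  ┃active,Tokyo,4314.86,5,ja░┃     
    ┃  ┃cancelled,New York,4584.9░┃     
    ┃  ┃cancelled,Sydney,9834.48,░┃     
    ┃  ┃cancelled,Toronto,2456.55░┃     
    ┃  ┃pending,Toronto,8322.72,9░┃     
    ┃  ┃active,Berlin,3756.35,10,░┃     
    ┃  ┃active,Mumbai,4752.38,11,░┃     
    ┃  ┃cancelled,Paris,1651.44,1░┃     
    ┃  ┃completed,Toronto,2314.29░┃     
    ┃  ┃pending,Toronto,6206.26,1░┃     
    ┃  ┃active,London,4029.29,15,█┃     
    ┃  ┃pending,Sydney,3119.58,16▼┃     
    ┗━━┗━━━━━━━━━━━━━━━━━━━━━━━━━━┛     
                                        
                                        
                                        
                                        


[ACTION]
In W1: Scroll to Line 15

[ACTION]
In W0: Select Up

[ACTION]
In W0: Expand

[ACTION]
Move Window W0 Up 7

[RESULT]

    ┃>[┃ FileEditor               ┃     
    ┃  ┠──────────────────────────┨     
    ┃  ┃cancelled,Paris,441.23,2,▲┃     
    ┃  ┃pending,Berlin,3341.83,3,░┃     
    ┃  ┃active,Mumbai,5441.15,4,b░┃     
    ┃  ┃active,Tokyo,4314.86,5,ja░┃     
    ┃  ┃cancelled,New York,4584.9░┃     
    ┃  ┃cancelled,Sydney,9834.48,░┃     
    ┃  ┃cancelled,Toronto,2456.55░┃     
    ┃  ┃pending,Toronto,8322.72,9░┃     
    ┃  ┃active,Berlin,3756.35,10,░┃     
    ┃  ┃active,Mumbai,4752.38,11,░┃     
    ┃  ┃cancelled,Paris,1651.44,1░┃     
    ┃  ┃completed,Toronto,2314.29░┃     
    ┃  ┃pending,Toronto,6206.26,1░┃     
    ┗━━┃active,London,4029.29,15,█┃     
       ┃pending,Sydney,3119.58,16▼┃     
       ┗━━━━━━━━━━━━━━━━━━━━━━━━━━┛     
                                        
                                        
                                        
                                        


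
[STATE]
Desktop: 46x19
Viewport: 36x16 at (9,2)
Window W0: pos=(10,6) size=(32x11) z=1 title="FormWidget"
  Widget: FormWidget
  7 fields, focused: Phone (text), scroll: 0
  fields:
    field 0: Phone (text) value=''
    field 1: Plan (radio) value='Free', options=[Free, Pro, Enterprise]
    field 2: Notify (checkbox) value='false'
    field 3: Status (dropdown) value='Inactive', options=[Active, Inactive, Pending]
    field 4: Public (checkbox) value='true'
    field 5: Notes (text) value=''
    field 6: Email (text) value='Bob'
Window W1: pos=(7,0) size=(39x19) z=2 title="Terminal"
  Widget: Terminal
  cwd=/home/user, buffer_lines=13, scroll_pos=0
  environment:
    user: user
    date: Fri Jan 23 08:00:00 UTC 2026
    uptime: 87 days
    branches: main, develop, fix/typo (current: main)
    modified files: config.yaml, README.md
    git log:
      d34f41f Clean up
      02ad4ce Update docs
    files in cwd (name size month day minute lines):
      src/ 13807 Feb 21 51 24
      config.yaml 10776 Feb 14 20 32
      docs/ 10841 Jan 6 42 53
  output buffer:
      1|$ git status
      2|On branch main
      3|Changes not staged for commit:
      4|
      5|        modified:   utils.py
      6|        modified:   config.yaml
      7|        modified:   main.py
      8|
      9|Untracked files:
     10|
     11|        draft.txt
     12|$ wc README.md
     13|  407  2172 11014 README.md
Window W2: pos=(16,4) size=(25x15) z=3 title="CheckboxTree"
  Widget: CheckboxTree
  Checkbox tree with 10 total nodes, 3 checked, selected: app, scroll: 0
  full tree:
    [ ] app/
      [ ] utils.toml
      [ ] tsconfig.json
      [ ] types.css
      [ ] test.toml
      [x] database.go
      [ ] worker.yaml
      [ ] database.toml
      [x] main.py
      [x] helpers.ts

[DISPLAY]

────────────────────────────────────
 git status                         
n branc┏━━━━━━━━━━━━━━━━━━━━━━━┓    
hanges ┃ CheckboxTree          ┃    
       ┠───────────────────────┨    
       ┃>[-] app/              ┃    
       ┃   [ ] utils.toml      ┃    
       ┃   [ ] tsconfig.json   ┃    
       ┃   [ ] types.css       ┃    
ntracke┃   [ ] test.toml       ┃    
       ┃   [x] database.go     ┃    
       ┃   [ ] worker.yaml     ┃    
 wc REA┃   [ ] database.toml   ┃    
 407  2┃   [x] main.py         ┃    
 █     ┃   [x] helpers.ts      ┃    
       ┃                       ┃    


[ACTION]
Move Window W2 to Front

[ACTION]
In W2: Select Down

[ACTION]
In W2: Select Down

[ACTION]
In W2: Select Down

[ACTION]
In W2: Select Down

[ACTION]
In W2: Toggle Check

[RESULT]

────────────────────────────────────
 git status                         
n branc┏━━━━━━━━━━━━━━━━━━━━━━━┓    
hanges ┃ CheckboxTree          ┃    
       ┠───────────────────────┨    
       ┃ [-] app/              ┃    
       ┃   [ ] utils.toml      ┃    
       ┃   [ ] tsconfig.json   ┃    
       ┃   [ ] types.css       ┃    
ntracke┃>  [x] test.toml       ┃    
       ┃   [x] database.go     ┃    
       ┃   [ ] worker.yaml     ┃    
 wc REA┃   [ ] database.toml   ┃    
 407  2┃   [x] main.py         ┃    
 █     ┃   [x] helpers.ts      ┃    
       ┃                       ┃    


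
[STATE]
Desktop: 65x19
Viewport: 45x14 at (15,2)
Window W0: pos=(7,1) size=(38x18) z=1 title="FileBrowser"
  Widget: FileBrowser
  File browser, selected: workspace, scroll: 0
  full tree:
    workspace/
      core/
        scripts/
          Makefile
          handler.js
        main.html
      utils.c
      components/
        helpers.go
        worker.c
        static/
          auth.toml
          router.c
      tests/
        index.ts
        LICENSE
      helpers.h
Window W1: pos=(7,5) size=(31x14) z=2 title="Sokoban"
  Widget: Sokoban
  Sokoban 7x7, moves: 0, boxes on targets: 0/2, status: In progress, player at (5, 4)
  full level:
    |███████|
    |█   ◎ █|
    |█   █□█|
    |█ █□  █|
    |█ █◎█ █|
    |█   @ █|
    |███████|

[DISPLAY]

owser                        ┃               
─────────────────────────────┨               
orkspace/                    ┃               
━━━━━━━━━━━━━━━━━━━━━━┓      ┃               
n                     ┃      ┃               
──────────────────────┨      ┃               
                      ┃      ┃               
                      ┃      ┃               
                      ┃      ┃               
                      ┃      ┃               
                      ┃      ┃               
                      ┃      ┃               
                      ┃      ┃               
0  0/2                ┃      ┃               


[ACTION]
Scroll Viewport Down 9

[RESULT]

━━━━━━━━━━━━━━━━━━━━━━┓      ┃               
n                     ┃      ┃               
──────────────────────┨      ┃               
                      ┃      ┃               
                      ┃      ┃               
                      ┃      ┃               
                      ┃      ┃               
                      ┃      ┃               
                      ┃      ┃               
                      ┃      ┃               
0  0/2                ┃      ┃               
                      ┃      ┃               
                      ┃      ┃               
━━━━━━━━━━━━━━━━━━━━━━┛━━━━━━┛               


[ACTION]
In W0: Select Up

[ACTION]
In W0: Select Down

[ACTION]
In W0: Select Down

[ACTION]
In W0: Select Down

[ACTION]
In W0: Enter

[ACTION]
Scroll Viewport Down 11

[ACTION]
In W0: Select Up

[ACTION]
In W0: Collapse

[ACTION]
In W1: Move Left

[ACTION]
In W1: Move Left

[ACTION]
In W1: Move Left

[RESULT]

━━━━━━━━━━━━━━━━━━━━━━┓      ┃               
n                     ┃      ┃               
──────────────────────┨      ┃               
                      ┃      ┃               
                      ┃      ┃               
                      ┃      ┃               
                      ┃      ┃               
                      ┃      ┃               
                      ┃      ┃               
                      ┃      ┃               
3  0/2                ┃      ┃               
                      ┃      ┃               
                      ┃      ┃               
━━━━━━━━━━━━━━━━━━━━━━┛━━━━━━┛               


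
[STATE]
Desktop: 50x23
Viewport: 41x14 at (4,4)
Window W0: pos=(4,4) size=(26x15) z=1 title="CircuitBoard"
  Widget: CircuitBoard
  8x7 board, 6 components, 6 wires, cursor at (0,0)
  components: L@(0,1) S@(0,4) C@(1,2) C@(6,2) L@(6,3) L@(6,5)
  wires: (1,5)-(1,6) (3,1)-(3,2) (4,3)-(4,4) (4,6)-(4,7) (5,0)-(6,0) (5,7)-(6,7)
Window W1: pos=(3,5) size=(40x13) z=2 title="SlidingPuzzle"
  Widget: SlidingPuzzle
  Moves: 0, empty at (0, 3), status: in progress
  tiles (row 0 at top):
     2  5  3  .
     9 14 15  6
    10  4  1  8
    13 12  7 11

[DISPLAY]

┏━━━━━━━━━━━━━━━━━━━━━━━━┓               
━━━━━━━━━━━━━━━━━━━━━━━━━━━━━━━━━━━━━━┓  
 SlidingPuzzle                        ┃  
──────────────────────────────────────┨  
┌────┬────┬────┬────┐                 ┃  
│  2 │  5 │  3 │    │                 ┃  
├────┼────┼────┼────┤                 ┃  
│  9 │ 14 │ 15 │  6 │                 ┃  
├────┼────┼────┼────┤                 ┃  
│ 10 │  4 │  1 │  8 │                 ┃  
├────┼────┼────┼────┤                 ┃  
│ 13 │ 12 │  7 │ 11 │                 ┃  
└────┴────┴────┴────┘                 ┃  
━━━━━━━━━━━━━━━━━━━━━━━━━━━━━━━━━━━━━━┛  


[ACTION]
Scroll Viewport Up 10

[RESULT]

                                         
                                         
                                         
                                         
┏━━━━━━━━━━━━━━━━━━━━━━━━┓               
━━━━━━━━━━━━━━━━━━━━━━━━━━━━━━━━━━━━━━┓  
 SlidingPuzzle                        ┃  
──────────────────────────────────────┨  
┌────┬────┬────┬────┐                 ┃  
│  2 │  5 │  3 │    │                 ┃  
├────┼────┼────┼────┤                 ┃  
│  9 │ 14 │ 15 │  6 │                 ┃  
├────┼────┼────┼────┤                 ┃  
│ 10 │  4 │  1 │  8 │                 ┃  


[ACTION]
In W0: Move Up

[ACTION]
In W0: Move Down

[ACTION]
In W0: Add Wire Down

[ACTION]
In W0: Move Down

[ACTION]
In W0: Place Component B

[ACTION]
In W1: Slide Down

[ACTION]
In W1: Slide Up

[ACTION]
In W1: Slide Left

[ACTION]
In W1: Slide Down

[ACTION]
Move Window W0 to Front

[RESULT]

                                         
                                         
                                         
                                         
┏━━━━━━━━━━━━━━━━━━━━━━━━┓               
┃ CircuitBoard           ┃━━━━━━━━━━━━┓  
┠────────────────────────┨            ┃  
┃   0 1 2 3 4 5 6 7      ┃────────────┨  
┃0       L           S   ┃            ┃  
┃                        ┃            ┃  
┃1   ·       C           ┃            ┃  
┃    │                   ┃            ┃  
┃2  [B]                  ┃            ┃  
┃                        ┃            ┃  


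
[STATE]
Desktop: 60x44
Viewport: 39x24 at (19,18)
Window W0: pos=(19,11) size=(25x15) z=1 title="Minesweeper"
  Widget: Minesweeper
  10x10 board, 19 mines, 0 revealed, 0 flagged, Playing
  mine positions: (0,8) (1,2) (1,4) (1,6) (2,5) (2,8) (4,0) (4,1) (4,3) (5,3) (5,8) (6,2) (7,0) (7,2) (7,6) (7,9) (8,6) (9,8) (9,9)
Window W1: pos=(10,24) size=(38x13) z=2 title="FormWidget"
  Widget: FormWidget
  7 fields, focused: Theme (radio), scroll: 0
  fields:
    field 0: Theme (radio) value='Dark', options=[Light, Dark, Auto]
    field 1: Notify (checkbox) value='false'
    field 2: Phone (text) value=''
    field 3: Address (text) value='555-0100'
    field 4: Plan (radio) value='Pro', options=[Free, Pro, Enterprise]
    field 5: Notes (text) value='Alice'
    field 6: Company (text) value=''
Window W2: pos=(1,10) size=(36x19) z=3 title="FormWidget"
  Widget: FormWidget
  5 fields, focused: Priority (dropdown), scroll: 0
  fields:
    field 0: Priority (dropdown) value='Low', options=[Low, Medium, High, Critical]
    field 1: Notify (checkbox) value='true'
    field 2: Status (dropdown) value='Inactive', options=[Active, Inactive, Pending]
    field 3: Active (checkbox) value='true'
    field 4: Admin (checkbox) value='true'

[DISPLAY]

                 ┃      ┃              
                 ┃      ┃              
                 ┃      ┃              
                 ┃      ┃              
                 ┃      ┃              
                 ┃      ┃              
                 ┃━━━━━━━━━━┓          
                 ┃          ┃          
                 ┃──────────┨          
                 ┃●) Dark  (┃          
━━━━━━━━━━━━━━━━━┛          ┃          
      [                    ]┃          
s:    [555-0100            ]┃          
      ( ) Free  (●) Pro  ( )┃          
      [Alice               ]┃          
y:    [                    ]┃          
                            ┃          
                            ┃          
━━━━━━━━━━━━━━━━━━━━━━━━━━━━┛          
                                       
                                       
                                       
                                       
                                       


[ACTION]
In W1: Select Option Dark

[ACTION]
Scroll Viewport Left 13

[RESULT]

                              ┃      ┃ 
                              ┃      ┃ 
                              ┃      ┃ 
                              ┃      ┃ 
                              ┃      ┃ 
                              ┃      ┃ 
                              ┃━━━━━━━━
                              ┃        
                              ┃────────
                              ┃●) Dark 
━━━━━━━━━━━━━━━━━━━━━━━━━━━━━━┛        
    ┃  Phone:      [                   
    ┃  Address:    [555-0100           
    ┃  Plan:       ( ) Free  (●) Pro  (
    ┃  Notes:      [Alice              
    ┃  Company:    [                   
    ┃                                  
    ┃                                  
    ┗━━━━━━━━━━━━━━━━━━━━━━━━━━━━━━━━━━
                                       
                                       
                                       
                                       
                                       


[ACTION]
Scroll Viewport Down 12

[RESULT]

                              ┃      ┃ 
                              ┃      ┃ 
                              ┃      ┃ 
                              ┃      ┃ 
                              ┃━━━━━━━━
                              ┃        
                              ┃────────
                              ┃●) Dark 
━━━━━━━━━━━━━━━━━━━━━━━━━━━━━━┛        
    ┃  Phone:      [                   
    ┃  Address:    [555-0100           
    ┃  Plan:       ( ) Free  (●) Pro  (
    ┃  Notes:      [Alice              
    ┃  Company:    [                   
    ┃                                  
    ┃                                  
    ┗━━━━━━━━━━━━━━━━━━━━━━━━━━━━━━━━━━
                                       
                                       
                                       
                                       
                                       
                                       
                                       


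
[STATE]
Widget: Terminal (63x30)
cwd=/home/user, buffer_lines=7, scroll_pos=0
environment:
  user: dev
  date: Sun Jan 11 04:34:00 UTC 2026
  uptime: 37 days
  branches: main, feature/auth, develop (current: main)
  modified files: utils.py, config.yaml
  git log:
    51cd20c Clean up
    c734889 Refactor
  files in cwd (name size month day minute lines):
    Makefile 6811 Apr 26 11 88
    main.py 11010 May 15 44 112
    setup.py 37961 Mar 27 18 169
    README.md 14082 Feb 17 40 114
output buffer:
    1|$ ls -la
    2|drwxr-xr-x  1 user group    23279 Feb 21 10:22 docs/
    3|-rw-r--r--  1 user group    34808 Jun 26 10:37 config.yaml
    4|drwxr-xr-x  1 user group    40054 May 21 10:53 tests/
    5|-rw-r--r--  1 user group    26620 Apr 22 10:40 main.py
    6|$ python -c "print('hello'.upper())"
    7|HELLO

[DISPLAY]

$ ls -la                                                       
drwxr-xr-x  1 user group    23279 Feb 21 10:22 docs/           
-rw-r--r--  1 user group    34808 Jun 26 10:37 config.yaml     
drwxr-xr-x  1 user group    40054 May 21 10:53 tests/          
-rw-r--r--  1 user group    26620 Apr 22 10:40 main.py         
$ python -c "print('hello'.upper())"                           
HELLO                                                          
$ █                                                            
                                                               
                                                               
                                                               
                                                               
                                                               
                                                               
                                                               
                                                               
                                                               
                                                               
                                                               
                                                               
                                                               
                                                               
                                                               
                                                               
                                                               
                                                               
                                                               
                                                               
                                                               
                                                               


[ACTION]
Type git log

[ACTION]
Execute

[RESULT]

$ ls -la                                                       
drwxr-xr-x  1 user group    23279 Feb 21 10:22 docs/           
-rw-r--r--  1 user group    34808 Jun 26 10:37 config.yaml     
drwxr-xr-x  1 user group    40054 May 21 10:53 tests/          
-rw-r--r--  1 user group    26620 Apr 22 10:40 main.py         
$ python -c "print('hello'.upper())"                           
HELLO                                                          
$ git log                                                      
51cd20c Clean up                                               
c734889 Refactor                                               
$ █                                                            
                                                               
                                                               
                                                               
                                                               
                                                               
                                                               
                                                               
                                                               
                                                               
                                                               
                                                               
                                                               
                                                               
                                                               
                                                               
                                                               
                                                               
                                                               
                                                               


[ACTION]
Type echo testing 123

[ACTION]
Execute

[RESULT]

$ ls -la                                                       
drwxr-xr-x  1 user group    23279 Feb 21 10:22 docs/           
-rw-r--r--  1 user group    34808 Jun 26 10:37 config.yaml     
drwxr-xr-x  1 user group    40054 May 21 10:53 tests/          
-rw-r--r--  1 user group    26620 Apr 22 10:40 main.py         
$ python -c "print('hello'.upper())"                           
HELLO                                                          
$ git log                                                      
51cd20c Clean up                                               
c734889 Refactor                                               
$ echo testing 123                                             
testing 123                                                    
$ █                                                            
                                                               
                                                               
                                                               
                                                               
                                                               
                                                               
                                                               
                                                               
                                                               
                                                               
                                                               
                                                               
                                                               
                                                               
                                                               
                                                               
                                                               


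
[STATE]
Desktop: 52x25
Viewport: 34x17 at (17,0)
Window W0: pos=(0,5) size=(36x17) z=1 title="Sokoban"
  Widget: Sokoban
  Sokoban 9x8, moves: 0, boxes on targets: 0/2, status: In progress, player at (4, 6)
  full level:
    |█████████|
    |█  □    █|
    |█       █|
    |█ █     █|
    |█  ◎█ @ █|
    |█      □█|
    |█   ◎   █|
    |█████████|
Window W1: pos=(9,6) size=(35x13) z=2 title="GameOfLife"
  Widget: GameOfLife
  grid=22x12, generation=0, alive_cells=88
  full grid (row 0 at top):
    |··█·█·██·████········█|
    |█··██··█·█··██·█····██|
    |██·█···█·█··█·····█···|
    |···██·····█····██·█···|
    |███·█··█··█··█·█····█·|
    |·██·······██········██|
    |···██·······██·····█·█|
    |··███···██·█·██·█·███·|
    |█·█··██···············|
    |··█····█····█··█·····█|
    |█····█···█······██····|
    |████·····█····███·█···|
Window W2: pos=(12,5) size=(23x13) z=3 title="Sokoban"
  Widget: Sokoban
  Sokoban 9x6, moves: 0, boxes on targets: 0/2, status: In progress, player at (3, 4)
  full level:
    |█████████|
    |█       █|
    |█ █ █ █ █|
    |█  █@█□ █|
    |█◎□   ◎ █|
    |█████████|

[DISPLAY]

                                  
                                  
                                  
                                  
                                  
━━━━━━━━━━━━━━━━━┓┓               
oban             ┃━━━━━━━━┓       
─────────────────┨        ┃       
█████            ┃────────┨       
    █            ┃        ┃       
█ █ █            ┃        ┃       
@█□ █            ┃        ┃       
  ◎ █            ┃        ┃       
█████            ┃        ┃       
s: 0  0/2        ┃        ┃       
                 ┃        ┃       
                 ┃        ┃       


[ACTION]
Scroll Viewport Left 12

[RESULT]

                                  
                                  
                                  
                                  
                                  
━━━━━━━┏━━━━━━━━━━━━━━━━━━━━━┓┓   
oban┏━━┃ Sokoban             ┃━━━━
────┃ G┠─────────────────────┨    
████┠──┃█████████            ┃────
    ┃Ge┃█       █            ┃    
    ┃██┃█ █ █ █ █            ┃    
    ┃··┃█  █@█□ █            ┃    
█ @ ┃██┃█◎□   ◎ █            ┃    
   □┃·█┃█████████            ┃    
◎   ┃··┃Moves: 0  0/2        ┃    
████┃··┃                     ┃    
s: 0┃█·┃                     ┃    


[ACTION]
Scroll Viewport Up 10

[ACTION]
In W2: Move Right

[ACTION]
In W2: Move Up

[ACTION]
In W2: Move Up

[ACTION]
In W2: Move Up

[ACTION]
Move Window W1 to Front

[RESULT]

                                  
                                  
                                  
                                  
                                  
━━━━━━━┏━━━━━━━━━━━━━━━━━━━━━┓┓   
oban┏━━━━━━━━━━━━━━━━━━━━━━━━━━━━━
────┃ GameOfLife                  
████┠─────────────────────────────
    ┃Gen: 0                       
    ┃██·█···█·█··█·····█···       
    ┃···██·····█····██·█···       
█ @ ┃███·█··█··█··█·█····█·       
   □┃·██·······██········██       
◎   ┃···██·······██·····█·█       
████┃··███···██·█·██·█·███·       
s: 0┃█·█··██···············       


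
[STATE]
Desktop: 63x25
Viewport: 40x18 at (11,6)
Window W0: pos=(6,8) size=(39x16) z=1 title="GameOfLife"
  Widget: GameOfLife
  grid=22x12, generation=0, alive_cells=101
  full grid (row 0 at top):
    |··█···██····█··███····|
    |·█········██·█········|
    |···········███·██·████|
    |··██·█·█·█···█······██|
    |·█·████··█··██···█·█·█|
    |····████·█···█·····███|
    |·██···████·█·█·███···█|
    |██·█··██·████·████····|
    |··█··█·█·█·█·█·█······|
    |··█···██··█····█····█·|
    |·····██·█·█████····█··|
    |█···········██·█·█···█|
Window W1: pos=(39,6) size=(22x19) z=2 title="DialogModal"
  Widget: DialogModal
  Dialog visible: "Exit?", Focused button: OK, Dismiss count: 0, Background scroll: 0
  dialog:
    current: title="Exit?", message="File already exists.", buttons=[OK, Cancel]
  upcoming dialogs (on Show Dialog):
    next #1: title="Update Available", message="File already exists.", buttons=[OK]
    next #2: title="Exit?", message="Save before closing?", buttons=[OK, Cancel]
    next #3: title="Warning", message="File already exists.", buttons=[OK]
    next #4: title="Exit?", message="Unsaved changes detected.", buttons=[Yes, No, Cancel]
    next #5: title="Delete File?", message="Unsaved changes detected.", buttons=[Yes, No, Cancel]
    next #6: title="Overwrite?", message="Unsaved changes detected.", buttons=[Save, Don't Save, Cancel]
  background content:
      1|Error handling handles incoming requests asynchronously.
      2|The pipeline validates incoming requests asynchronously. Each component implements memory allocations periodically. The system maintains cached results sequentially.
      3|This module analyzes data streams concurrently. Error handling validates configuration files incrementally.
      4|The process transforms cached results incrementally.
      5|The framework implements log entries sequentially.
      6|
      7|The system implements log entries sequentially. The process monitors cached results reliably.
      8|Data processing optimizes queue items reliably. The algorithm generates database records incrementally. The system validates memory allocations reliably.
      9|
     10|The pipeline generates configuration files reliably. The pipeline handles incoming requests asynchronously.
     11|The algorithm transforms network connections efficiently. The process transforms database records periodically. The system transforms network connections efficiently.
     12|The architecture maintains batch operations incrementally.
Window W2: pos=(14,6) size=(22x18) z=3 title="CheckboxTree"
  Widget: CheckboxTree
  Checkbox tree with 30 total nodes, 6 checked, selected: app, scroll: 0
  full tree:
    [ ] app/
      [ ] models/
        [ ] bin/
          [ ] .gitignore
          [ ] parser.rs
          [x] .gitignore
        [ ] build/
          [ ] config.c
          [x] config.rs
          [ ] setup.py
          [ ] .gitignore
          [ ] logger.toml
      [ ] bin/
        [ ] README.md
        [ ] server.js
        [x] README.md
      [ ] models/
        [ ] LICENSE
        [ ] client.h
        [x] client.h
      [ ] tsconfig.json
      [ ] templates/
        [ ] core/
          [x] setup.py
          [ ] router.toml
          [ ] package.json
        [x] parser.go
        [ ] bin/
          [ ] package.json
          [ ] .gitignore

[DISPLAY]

   ┏━━━━━━━━━━━━━━━━━━━━┓   ┏━━━━━━━━━━━
   ┃ CheckboxTree       ┃   ┃ DialogModa
━━━┠────────────────────┨━━━┠───────────
eOf┃>[-] app/           ┃   ┃Error handl
───┃   [-] models/      ┃───┃The pipelin
 0 ┃     [-] bin/       ┃   ┃This module
··█┃       [ ] .gitignor┃   ┃The process
···┃       [ ] parser.rs┃   ┃The framewo
···┃       [x] .gitignor┃   ┃  ┌────────
·█·┃     [-] build/     ┃   ┃Th│    Exit
███┃       [ ] config.c ┃   ┃Da│File alr
███┃       [x] config.rs┃   ┃  │[OK]  Ca
··█┃       [ ] setup.py ┃   ┃Th└────────
··█┃       [ ] .gitignor┃   ┃The algorit
·█·┃       [ ] logger.to┃   ┃The archite
··█┃   [-] bin/         ┃   ┃           
·██┃     [ ] README.md  ┃   ┃           
━━━┗━━━━━━━━━━━━━━━━━━━━┛━━━┃           


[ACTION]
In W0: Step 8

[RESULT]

   ┏━━━━━━━━━━━━━━━━━━━━┓   ┏━━━━━━━━━━━
   ┃ CheckboxTree       ┃   ┃ DialogModa
━━━┠────────────────────┨━━━┠───────────
eOf┃>[-] app/           ┃   ┃Error handl
───┃   [-] models/      ┃───┃The pipelin
 8 ┃     [-] bin/       ┃   ┃This module
···┃       [ ] .gitignor┃   ┃The process
···┃       [ ] parser.rs┃   ┃The framewo
···┃       [x] .gitignor┃   ┃  ┌────────
···┃     [-] build/     ┃   ┃Th│    Exit
···┃       [ ] config.c ┃   ┃Da│File alr
···┃       [x] config.rs┃   ┃  │[OK]  Ca
···┃       [ ] setup.py ┃   ┃Th└────────
···┃       [ ] .gitignor┃   ┃The algorit
█··┃       [ ] logger.to┃   ┃The archite
···┃   [-] bin/         ┃   ┃           
··█┃     [ ] README.md  ┃   ┃           
━━━┗━━━━━━━━━━━━━━━━━━━━┛━━━┃           


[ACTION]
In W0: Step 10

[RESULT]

   ┏━━━━━━━━━━━━━━━━━━━━┓   ┏━━━━━━━━━━━
   ┃ CheckboxTree       ┃   ┃ DialogModa
━━━┠────────────────────┨━━━┠───────────
eOf┃>[-] app/           ┃   ┃Error handl
───┃   [-] models/      ┃───┃The pipelin
 18┃     [-] bin/       ┃   ┃This module
···┃       [ ] .gitignor┃   ┃The process
···┃       [ ] parser.rs┃   ┃The framewo
···┃       [x] .gitignor┃   ┃  ┌────────
···┃     [-] build/     ┃   ┃Th│    Exit
···┃       [ ] config.c ┃   ┃Da│File alr
···┃       [x] config.rs┃   ┃  │[OK]  Ca
···┃       [ ] setup.py ┃   ┃Th└────────
···┃       [ ] .gitignor┃   ┃The algorit
···┃       [ ] logger.to┃   ┃The archite
···┃   [-] bin/         ┃   ┃           
·██┃     [ ] README.md  ┃   ┃           
━━━┗━━━━━━━━━━━━━━━━━━━━┛━━━┃           


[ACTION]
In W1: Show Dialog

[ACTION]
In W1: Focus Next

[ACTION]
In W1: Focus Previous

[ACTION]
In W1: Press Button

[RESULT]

   ┏━━━━━━━━━━━━━━━━━━━━┓   ┏━━━━━━━━━━━
   ┃ CheckboxTree       ┃   ┃ DialogModa
━━━┠────────────────────┨━━━┠───────────
eOf┃>[-] app/           ┃   ┃Error handl
───┃   [-] models/      ┃───┃The pipelin
 18┃     [-] bin/       ┃   ┃This module
···┃       [ ] .gitignor┃   ┃The process
···┃       [ ] parser.rs┃   ┃The framewo
···┃       [x] .gitignor┃   ┃           
···┃     [-] build/     ┃   ┃The system 
···┃       [ ] config.c ┃   ┃Data proces
···┃       [x] config.rs┃   ┃           
···┃       [ ] setup.py ┃   ┃The pipelin
···┃       [ ] .gitignor┃   ┃The algorit
···┃       [ ] logger.to┃   ┃The archite
···┃   [-] bin/         ┃   ┃           
·██┃     [ ] README.md  ┃   ┃           
━━━┗━━━━━━━━━━━━━━━━━━━━┛━━━┃           


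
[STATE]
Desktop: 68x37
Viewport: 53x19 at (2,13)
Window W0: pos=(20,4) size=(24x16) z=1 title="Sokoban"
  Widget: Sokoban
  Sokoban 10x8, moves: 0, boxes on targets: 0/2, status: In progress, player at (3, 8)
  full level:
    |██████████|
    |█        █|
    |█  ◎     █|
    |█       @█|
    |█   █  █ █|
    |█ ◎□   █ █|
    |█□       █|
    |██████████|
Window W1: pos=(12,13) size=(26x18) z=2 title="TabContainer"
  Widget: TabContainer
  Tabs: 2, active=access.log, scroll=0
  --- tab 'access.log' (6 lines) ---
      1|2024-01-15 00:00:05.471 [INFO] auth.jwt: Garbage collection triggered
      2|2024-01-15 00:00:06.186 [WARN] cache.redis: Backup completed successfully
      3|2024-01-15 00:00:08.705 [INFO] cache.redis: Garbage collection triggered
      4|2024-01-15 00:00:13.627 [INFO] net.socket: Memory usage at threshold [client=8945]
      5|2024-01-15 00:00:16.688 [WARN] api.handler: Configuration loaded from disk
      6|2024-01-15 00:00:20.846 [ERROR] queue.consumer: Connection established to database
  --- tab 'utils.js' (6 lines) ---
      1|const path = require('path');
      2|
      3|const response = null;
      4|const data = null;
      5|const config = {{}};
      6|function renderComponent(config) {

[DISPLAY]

          ┏━━━━━━━━━━━━━━━━━━━━━━━━┓     ┃           
          ┃ TabContainer           ┃     ┃           
          ┠────────────────────────┨     ┃           
          ┃[access.log]│ utils.js  ┃     ┃           
          ┃────────────────────────┃     ┃           
          ┃2024-01-15 00:00:05.471 ┃     ┃           
          ┃2024-01-15 00:00:06.186 ┃━━━━━┛           
          ┃2024-01-15 00:00:08.705 ┃                 
          ┃2024-01-15 00:00:13.627 ┃                 
          ┃2024-01-15 00:00:16.688 ┃                 
          ┃2024-01-15 00:00:20.846 ┃                 
          ┃                        ┃                 
          ┃                        ┃                 
          ┃                        ┃                 
          ┃                        ┃                 
          ┃                        ┃                 
          ┃                        ┃                 
          ┗━━━━━━━━━━━━━━━━━━━━━━━━┛                 
                                                     


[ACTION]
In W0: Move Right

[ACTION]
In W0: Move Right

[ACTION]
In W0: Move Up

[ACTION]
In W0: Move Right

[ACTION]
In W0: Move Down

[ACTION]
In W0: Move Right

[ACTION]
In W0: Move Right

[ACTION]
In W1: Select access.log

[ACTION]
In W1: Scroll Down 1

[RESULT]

          ┏━━━━━━━━━━━━━━━━━━━━━━━━┓     ┃           
          ┃ TabContainer           ┃     ┃           
          ┠────────────────────────┨     ┃           
          ┃[access.log]│ utils.js  ┃     ┃           
          ┃────────────────────────┃     ┃           
          ┃2024-01-15 00:00:06.186 ┃     ┃           
          ┃2024-01-15 00:00:08.705 ┃━━━━━┛           
          ┃2024-01-15 00:00:13.627 ┃                 
          ┃2024-01-15 00:00:16.688 ┃                 
          ┃2024-01-15 00:00:20.846 ┃                 
          ┃                        ┃                 
          ┃                        ┃                 
          ┃                        ┃                 
          ┃                        ┃                 
          ┃                        ┃                 
          ┃                        ┃                 
          ┃                        ┃                 
          ┗━━━━━━━━━━━━━━━━━━━━━━━━┛                 
                                                     
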